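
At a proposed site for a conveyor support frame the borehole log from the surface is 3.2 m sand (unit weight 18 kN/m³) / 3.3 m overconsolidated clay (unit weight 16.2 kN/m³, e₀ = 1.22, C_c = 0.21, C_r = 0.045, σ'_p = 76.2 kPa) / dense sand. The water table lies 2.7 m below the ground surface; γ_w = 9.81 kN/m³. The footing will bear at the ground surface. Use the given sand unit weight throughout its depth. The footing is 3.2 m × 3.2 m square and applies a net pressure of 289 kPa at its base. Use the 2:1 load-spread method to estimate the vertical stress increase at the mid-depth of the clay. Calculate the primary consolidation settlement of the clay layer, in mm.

Mid-depth of clay below the ground surface: z = 3.2 + 3.3/2 = 4.85 m.
Total vertical stress at mid-clay: σ_v = 18×3.2 + 16.2×1.65 = 84.33 kPa.
Pore pressure: u = 9.81×(4.85 − 2.7) = 21.091 kPa.
Initial effective stress: σ'_0 = σ_v − u = 84.33 − 21.091 = 63.239 kPa.
Stress increase at mid-clay by the 2:1 spreading method:
Δσ = qBL/((B+z)(L+z)) = 289×3.2×3.2/((3.2+4.85)(3.2+4.85)) = 45.667 kPa
Final effective stress: σ'_f = 63.239 + 45.667 = 108.91 kPa.
σ'_f = 108.91 > σ'_p = 76.2 kPa, so the stress path crosses the preconsolidation pressure — recompression up to σ'_p, then virgin compression beyond:
S_c = H/(1+e₀)·[C_r·log₁₀(σ'_p/σ'_0) + C_c·log₁₀(σ'_f/σ'_p)]
    = 3.3/2.22 × [0.045×log₁₀(76.2/63.239) + 0.21×log₁₀(108.91/76.2)]
    = 1.4865 × [0.0036436 + 0.032574] = 0.05384 m

S_c ≈ 53.8 mm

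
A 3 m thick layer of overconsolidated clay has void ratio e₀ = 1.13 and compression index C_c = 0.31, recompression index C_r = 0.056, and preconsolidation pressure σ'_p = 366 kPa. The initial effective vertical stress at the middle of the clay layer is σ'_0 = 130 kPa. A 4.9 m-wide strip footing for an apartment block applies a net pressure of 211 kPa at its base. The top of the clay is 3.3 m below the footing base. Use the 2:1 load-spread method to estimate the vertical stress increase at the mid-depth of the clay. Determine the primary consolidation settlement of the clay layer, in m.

S_c ≈ 0.0205 m

Mid-depth of clay below the footing base: z = 3.3 + 3/2 = 4.8 m.
Stress increase at mid-clay by the 2:1 spreading method:
Δσ = qB/(B+z) = 211×4.9/(4.9+4.8) = 106.59 kPa
Final effective stress: σ'_f = 130 + 106.59 = 236.59 kPa.
σ'_f = 236.59 ≤ σ'_p = 366 kPa, so the clay remains overconsolidated and only the recompression index applies:
S_c = C_r·H/(1+e₀)·log₁₀(σ'_f/σ'_0) = 0.056×3/2.13×log₁₀(236.59/130)
    = 0.078876 × 0.26005 = 0.02051 m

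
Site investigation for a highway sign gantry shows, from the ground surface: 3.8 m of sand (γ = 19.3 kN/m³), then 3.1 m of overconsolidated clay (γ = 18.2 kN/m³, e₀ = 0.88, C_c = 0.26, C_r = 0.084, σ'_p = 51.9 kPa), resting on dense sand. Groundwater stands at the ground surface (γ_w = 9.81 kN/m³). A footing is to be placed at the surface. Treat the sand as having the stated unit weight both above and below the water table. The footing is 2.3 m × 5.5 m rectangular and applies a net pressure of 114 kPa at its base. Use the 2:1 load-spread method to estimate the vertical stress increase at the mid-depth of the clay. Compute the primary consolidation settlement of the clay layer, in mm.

Mid-depth of clay below the ground surface: z = 3.8 + 3.1/2 = 5.35 m.
Total vertical stress at mid-clay: σ_v = 19.3×3.8 + 18.2×1.55 = 101.55 kPa.
Pore pressure: u = 9.81×(5.35 − 0) = 52.483 kPa.
Initial effective stress: σ'_0 = σ_v − u = 101.55 − 52.483 = 49.067 kPa.
Stress increase at mid-clay by the 2:1 spreading method:
Δσ = qBL/((B+z)(L+z)) = 114×2.3×5.5/((2.3+5.35)(5.5+5.35)) = 17.374 kPa
Final effective stress: σ'_f = 49.067 + 17.374 = 66.441 kPa.
σ'_f = 66.441 > σ'_p = 51.9 kPa, so the stress path crosses the preconsolidation pressure — recompression up to σ'_p, then virgin compression beyond:
S_c = H/(1+e₀)·[C_r·log₁₀(σ'_p/σ'_0) + C_c·log₁₀(σ'_f/σ'_p)]
    = 3.1/1.88 × [0.084×log₁₀(51.9/49.067) + 0.26×log₁₀(66.441/51.9)]
    = 1.6489 × [0.0020477 + 0.02789] = 0.04936 m

S_c ≈ 49.4 mm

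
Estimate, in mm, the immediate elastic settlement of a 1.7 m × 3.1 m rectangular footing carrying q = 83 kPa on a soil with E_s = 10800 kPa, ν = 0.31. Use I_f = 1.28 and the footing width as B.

S_e ≈ 15.1 mm

Immediate (elastic) settlement: S_e = q·B·(1−ν²)/E_s · I_f.
S_e = 83 × 1.7 × (1 − 0.31²) / 10800 × 1.28
    = 83 × 1.7 × 0.9039 / 10800 × 1.28
    = 0.01512 m = 15.12 mm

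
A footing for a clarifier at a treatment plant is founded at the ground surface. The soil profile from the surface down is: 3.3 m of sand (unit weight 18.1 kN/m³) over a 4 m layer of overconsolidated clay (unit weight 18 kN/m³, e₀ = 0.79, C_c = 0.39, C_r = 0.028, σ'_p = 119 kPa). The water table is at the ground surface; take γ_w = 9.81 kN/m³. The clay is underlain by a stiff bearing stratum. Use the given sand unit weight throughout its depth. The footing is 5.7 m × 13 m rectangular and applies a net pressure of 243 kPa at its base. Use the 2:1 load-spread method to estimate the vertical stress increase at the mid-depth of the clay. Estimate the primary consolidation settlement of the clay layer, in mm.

Mid-depth of clay below the ground surface: z = 3.3 + 4/2 = 5.3 m.
Total vertical stress at mid-clay: σ_v = 18.1×3.3 + 18×2 = 95.73 kPa.
Pore pressure: u = 9.81×(5.3 − 0) = 51.993 kPa.
Initial effective stress: σ'_0 = σ_v − u = 95.73 − 51.993 = 43.737 kPa.
Stress increase at mid-clay by the 2:1 spreading method:
Δσ = qBL/((B+z)(L+z)) = 243×5.7×13/((5.7+5.3)(13+5.3)) = 89.45 kPa
Final effective stress: σ'_f = 43.737 + 89.45 = 133.19 kPa.
σ'_f = 133.19 > σ'_p = 119 kPa, so the stress path crosses the preconsolidation pressure — recompression up to σ'_p, then virgin compression beyond:
S_c = H/(1+e₀)·[C_r·log₁₀(σ'_p/σ'_0) + C_c·log₁₀(σ'_f/σ'_p)]
    = 4/1.79 × [0.028×log₁₀(119/43.737) + 0.39×log₁₀(133.19/119)]
    = 2.2346 × [0.012172 + 0.019081] = 0.06984 m

S_c ≈ 69.8 mm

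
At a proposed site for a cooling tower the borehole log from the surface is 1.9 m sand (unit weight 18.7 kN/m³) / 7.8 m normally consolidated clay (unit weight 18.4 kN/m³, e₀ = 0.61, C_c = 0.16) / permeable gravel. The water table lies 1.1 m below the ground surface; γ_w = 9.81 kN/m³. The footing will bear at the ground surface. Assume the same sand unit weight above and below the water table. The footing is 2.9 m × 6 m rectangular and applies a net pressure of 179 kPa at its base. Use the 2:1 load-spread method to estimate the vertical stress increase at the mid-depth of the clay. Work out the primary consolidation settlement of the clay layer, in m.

Mid-depth of clay below the ground surface: z = 1.9 + 7.8/2 = 5.8 m.
Total vertical stress at mid-clay: σ_v = 18.7×1.9 + 18.4×3.9 = 107.29 kPa.
Pore pressure: u = 9.81×(5.8 − 1.1) = 46.107 kPa.
Initial effective stress: σ'_0 = σ_v − u = 107.29 − 46.107 = 61.183 kPa.
Stress increase at mid-clay by the 2:1 spreading method:
Δσ = qBL/((B+z)(L+z)) = 179×2.9×6/((2.9+5.8)(6+5.8)) = 30.339 kPa
Final effective stress: σ'_f = σ'_0 + Δσ = 61.183 + 30.339 = 91.522 kPa.
Normally consolidated clay, so the full stress increment lies on the virgin compression line:
S_c = C_c·H/(1+e₀)·log₁₀(σ'_f/σ'_0) = 0.16×7.8/(1+0.61)×log₁₀(91.522/61.183)
    = 0.77516 × 0.17489 = 0.1356 m

S_c ≈ 0.136 m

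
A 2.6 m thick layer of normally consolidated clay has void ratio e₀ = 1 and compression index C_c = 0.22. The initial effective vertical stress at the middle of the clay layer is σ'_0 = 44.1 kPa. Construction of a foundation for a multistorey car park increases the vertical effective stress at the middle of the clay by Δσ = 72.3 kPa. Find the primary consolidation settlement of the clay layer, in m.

S_c ≈ 0.121 m

Final effective stress: σ'_f = σ'_0 + Δσ = 44.1 + 72.3 = 116.4 kPa.
Normally consolidated clay, so the full stress increment lies on the virgin compression line:
S_c = C_c·H/(1+e₀)·log₁₀(σ'_f/σ'_0) = 0.22×2.6/(1+1)×log₁₀(116.4/44.1)
    = 0.286 × 0.42151 = 0.1206 m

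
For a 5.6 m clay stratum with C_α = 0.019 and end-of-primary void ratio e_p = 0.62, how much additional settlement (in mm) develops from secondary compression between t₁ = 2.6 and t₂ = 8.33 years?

Secondary compression: S_s = C_α·H/(1+e_p)·log₁₀(t₂/t₁)
S_s = 0.019×5.6/(1+0.62)×log₁₀(8.33/2.6)
    = 0.06568 × 0.5057 = 0.03321 m

S_s ≈ 33.2 mm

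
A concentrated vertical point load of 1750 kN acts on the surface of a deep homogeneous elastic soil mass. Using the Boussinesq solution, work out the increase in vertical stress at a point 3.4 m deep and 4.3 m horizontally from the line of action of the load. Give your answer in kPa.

Boussinesq vertical stress below a point load on an elastic half-space:
Δσ_z = 3P/(2πz²) · [1 + (r/z)²]^(−5/2)
r/z = 4.3/3.4 = 1.2647; [1+(r/z)²]^(−5/2) = 0.091787.
Δσ_z = 3×1750/(2π×3.4²) × 0.091787 = 72.281 × 0.091787 = 6.634 kPa

Δσ_z ≈ 6.63 kPa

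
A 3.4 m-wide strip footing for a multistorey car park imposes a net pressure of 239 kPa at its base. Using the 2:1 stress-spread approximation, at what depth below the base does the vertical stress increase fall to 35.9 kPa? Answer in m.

2:1 spreading — at depth z the loaded area has grown by z in each plan dimension:
qB/(B+z) = Δσ_z ⇒ z = qB/Δσ_z − B = 239×3.4/35.9 − 3.4 = 19.24 m

z ≈ 19.2 m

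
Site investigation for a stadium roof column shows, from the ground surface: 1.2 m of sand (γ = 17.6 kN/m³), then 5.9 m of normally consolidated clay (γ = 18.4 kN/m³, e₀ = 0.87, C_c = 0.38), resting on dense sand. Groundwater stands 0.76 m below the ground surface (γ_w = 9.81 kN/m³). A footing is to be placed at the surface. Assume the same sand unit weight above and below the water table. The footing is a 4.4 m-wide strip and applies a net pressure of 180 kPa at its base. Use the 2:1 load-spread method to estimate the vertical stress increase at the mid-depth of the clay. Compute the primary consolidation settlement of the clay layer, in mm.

S_c ≈ 605 mm

Mid-depth of clay below the ground surface: z = 1.2 + 5.9/2 = 4.15 m.
Total vertical stress at mid-clay: σ_v = 17.6×1.2 + 18.4×2.95 = 75.4 kPa.
Pore pressure: u = 9.81×(4.15 − 0.76) = 33.256 kPa.
Initial effective stress: σ'_0 = σ_v − u = 75.4 − 33.256 = 42.144 kPa.
Stress increase at mid-clay by the 2:1 spreading method:
Δσ = qB/(B+z) = 180×4.4/(4.4+4.15) = 92.632 kPa
Final effective stress: σ'_f = σ'_0 + Δσ = 42.144 + 92.632 = 134.78 kPa.
Normally consolidated clay, so the full stress increment lies on the virgin compression line:
S_c = C_c·H/(1+e₀)·log₁₀(σ'_f/σ'_0) = 0.38×5.9/(1+0.87)×log₁₀(134.78/42.144)
    = 1.1989 × 0.50489 = 0.6053 m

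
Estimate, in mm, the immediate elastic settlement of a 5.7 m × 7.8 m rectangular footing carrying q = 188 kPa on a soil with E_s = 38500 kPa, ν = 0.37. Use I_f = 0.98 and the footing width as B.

Immediate (elastic) settlement: S_e = q·B·(1−ν²)/E_s · I_f.
S_e = 188 × 5.7 × (1 − 0.37²) / 38500 × 0.98
    = 188 × 5.7 × 0.8631 / 38500 × 0.98
    = 0.02354 m = 23.54 mm

S_e ≈ 23.5 mm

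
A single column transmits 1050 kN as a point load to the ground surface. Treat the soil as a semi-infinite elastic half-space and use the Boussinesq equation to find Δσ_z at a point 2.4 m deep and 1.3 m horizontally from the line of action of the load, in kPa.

Δσ_z ≈ 45.7 kPa

Boussinesq vertical stress below a point load on an elastic half-space:
Δσ_z = 3P/(2πz²) · [1 + (r/z)²]^(−5/2)
r/z = 1.3/2.4 = 0.54167; [1+(r/z)²]^(−5/2) = 0.52561.
Δσ_z = 3×1050/(2π×2.4²) × 0.52561 = 87.038 × 0.52561 = 45.75 kPa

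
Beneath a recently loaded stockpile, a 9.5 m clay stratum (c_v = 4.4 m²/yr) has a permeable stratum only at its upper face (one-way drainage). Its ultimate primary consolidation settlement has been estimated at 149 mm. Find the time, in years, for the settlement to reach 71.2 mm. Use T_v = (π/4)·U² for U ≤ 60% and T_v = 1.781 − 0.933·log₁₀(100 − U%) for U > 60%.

Drainage path length: H_d = H = 9.5 m (single drainage).
U = S(t)/S_ult = 71.2/149 = 0.4779.
U ≤ 60%: T_v = (π/4)·U² = (π/4)×0.47785² = 0.17934.
t = T_v·H_d²/c_v = 0.17934×9.5²/4.4 = 3.679 years.

t ≈ 3.68 years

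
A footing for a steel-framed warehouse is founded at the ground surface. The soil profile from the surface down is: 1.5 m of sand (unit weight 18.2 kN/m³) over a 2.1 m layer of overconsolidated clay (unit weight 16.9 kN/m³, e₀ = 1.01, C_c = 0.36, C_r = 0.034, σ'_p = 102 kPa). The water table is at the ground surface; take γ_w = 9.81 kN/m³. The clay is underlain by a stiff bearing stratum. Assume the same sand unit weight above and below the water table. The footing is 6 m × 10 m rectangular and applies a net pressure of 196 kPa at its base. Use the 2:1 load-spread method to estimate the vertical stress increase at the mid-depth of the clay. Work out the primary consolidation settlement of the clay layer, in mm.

S_c ≈ 64.3 mm

Mid-depth of clay below the ground surface: z = 1.5 + 2.1/2 = 2.55 m.
Total vertical stress at mid-clay: σ_v = 18.2×1.5 + 16.9×1.05 = 45.045 kPa.
Pore pressure: u = 9.81×(2.55 − 0) = 25.015 kPa.
Initial effective stress: σ'_0 = σ_v − u = 45.045 − 25.015 = 20.03 kPa.
Stress increase at mid-clay by the 2:1 spreading method:
Δσ = qBL/((B+z)(L+z)) = 196×6×10/((6+2.55)(10+2.55)) = 109.6 kPa
Final effective stress: σ'_f = 20.03 + 109.6 = 129.63 kPa.
σ'_f = 129.63 > σ'_p = 102 kPa, so the stress path crosses the preconsolidation pressure — recompression up to σ'_p, then virgin compression beyond:
S_c = H/(1+e₀)·[C_r·log₁₀(σ'_p/σ'_0) + C_c·log₁₀(σ'_f/σ'_p)]
    = 2.1/2.01 × [0.034×log₁₀(102/20.03) + 0.36×log₁₀(129.63/102)]
    = 1.0448 × [0.024035 + 0.037478] = 0.06427 m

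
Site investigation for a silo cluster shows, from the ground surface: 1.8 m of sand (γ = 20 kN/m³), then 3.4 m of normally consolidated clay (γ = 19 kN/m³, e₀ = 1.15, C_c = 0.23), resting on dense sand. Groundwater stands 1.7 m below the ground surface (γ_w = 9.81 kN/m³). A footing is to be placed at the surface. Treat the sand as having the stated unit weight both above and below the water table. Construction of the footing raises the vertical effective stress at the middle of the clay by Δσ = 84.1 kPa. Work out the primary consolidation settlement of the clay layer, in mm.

Mid-depth of clay below the ground surface: z = 1.8 + 3.4/2 = 3.5 m.
Total vertical stress at mid-clay: σ_v = 20×1.8 + 19×1.7 = 68.3 kPa.
Pore pressure: u = 9.81×(3.5 − 1.7) = 17.658 kPa.
Initial effective stress: σ'_0 = σ_v − u = 68.3 − 17.658 = 50.642 kPa.
Final effective stress: σ'_f = σ'_0 + Δσ = 50.642 + 84.1 = 134.74 kPa.
Normally consolidated clay, so the full stress increment lies on the virgin compression line:
S_c = C_c·H/(1+e₀)·log₁₀(σ'_f/σ'_0) = 0.23×3.4/(1+1.15)×log₁₀(134.74/50.642)
    = 0.36372 × 0.42499 = 0.1546 m

S_c ≈ 155 mm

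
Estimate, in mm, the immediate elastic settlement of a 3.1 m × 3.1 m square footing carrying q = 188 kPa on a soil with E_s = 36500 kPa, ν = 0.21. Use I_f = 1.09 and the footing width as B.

S_e ≈ 16.6 mm

Immediate (elastic) settlement: S_e = q·B·(1−ν²)/E_s · I_f.
S_e = 188 × 3.1 × (1 − 0.21²) / 36500 × 1.09
    = 188 × 3.1 × 0.9559 / 36500 × 1.09
    = 0.01664 m = 16.64 mm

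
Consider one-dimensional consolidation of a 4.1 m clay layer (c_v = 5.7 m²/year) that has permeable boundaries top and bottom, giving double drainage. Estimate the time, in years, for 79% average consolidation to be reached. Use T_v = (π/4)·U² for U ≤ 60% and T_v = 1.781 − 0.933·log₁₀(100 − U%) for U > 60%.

t ≈ 0.404 years

Drainage path length: H_d = H/2 = 2.05 m (double drainage).
U > 60%: T_v = 1.781 − 0.933·log₁₀(100 − 79) = 0.54737.
t = T_v·H_d²/c_v = 0.54737×2.05²/5.7 = 0.4036 years.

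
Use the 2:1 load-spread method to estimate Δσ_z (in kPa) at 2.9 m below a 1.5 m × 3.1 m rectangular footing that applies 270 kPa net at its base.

By the 2:1 method the load spreads at 1 horizontal : 2 vertical, so at depth z the loaded area has grown by z in each plan dimension:
Δσ = qBL/((B+z)(L+z)) = 270×1.5×3.1/((1.5+2.9)(3.1+2.9)) = 47.557 kPa

Δσ_z ≈ 47.6 kPa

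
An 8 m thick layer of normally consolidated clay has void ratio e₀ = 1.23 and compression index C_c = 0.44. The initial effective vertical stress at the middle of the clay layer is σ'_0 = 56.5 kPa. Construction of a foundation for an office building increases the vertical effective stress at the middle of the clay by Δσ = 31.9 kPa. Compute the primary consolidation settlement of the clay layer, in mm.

S_c ≈ 307 mm

Final effective stress: σ'_f = σ'_0 + Δσ = 56.5 + 31.9 = 88.4 kPa.
Normally consolidated clay, so the full stress increment lies on the virgin compression line:
S_c = C_c·H/(1+e₀)·log₁₀(σ'_f/σ'_0) = 0.44×8/(1+1.23)×log₁₀(88.4/56.5)
    = 1.5785 × 0.1944 = 0.3069 m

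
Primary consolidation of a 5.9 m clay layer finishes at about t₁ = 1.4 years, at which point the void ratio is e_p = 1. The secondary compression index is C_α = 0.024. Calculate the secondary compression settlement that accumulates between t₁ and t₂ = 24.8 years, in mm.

S_s ≈ 88.4 mm

Secondary compression: S_s = C_α·H/(1+e_p)·log₁₀(t₂/t₁)
S_s = 0.024×5.9/(1+1)×log₁₀(24.8/1.4)
    = 0.0708 × 1.248 = 0.08838 m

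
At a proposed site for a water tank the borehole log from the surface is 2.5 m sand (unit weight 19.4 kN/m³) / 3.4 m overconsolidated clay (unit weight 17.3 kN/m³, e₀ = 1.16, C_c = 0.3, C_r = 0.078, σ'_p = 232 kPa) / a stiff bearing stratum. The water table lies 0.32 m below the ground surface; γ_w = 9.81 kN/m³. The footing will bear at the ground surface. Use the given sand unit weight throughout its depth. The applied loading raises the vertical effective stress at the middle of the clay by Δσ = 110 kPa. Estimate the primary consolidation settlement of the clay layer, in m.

Mid-depth of clay below the ground surface: z = 2.5 + 3.4/2 = 4.2 m.
Total vertical stress at mid-clay: σ_v = 19.4×2.5 + 17.3×1.7 = 77.91 kPa.
Pore pressure: u = 9.81×(4.2 − 0.32) = 38.063 kPa.
Initial effective stress: σ'_0 = σ_v − u = 77.91 − 38.063 = 39.847 kPa.
Final effective stress: σ'_f = 39.847 + 110 = 149.85 kPa.
σ'_f = 149.85 ≤ σ'_p = 232 kPa, so the clay remains overconsolidated and only the recompression index applies:
S_c = C_r·H/(1+e₀)·log₁₀(σ'_f/σ'_0) = 0.078×3.4/2.16×log₁₀(149.85/39.847)
    = 0.12278 × 0.57526 = 0.07063 m

S_c ≈ 0.0706 m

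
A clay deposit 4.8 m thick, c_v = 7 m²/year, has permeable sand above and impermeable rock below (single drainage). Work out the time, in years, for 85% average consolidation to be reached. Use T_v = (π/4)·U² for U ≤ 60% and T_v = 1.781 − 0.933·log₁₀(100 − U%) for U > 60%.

t ≈ 2.25 years

Drainage path length: H_d = H = 4.8 m (single drainage).
U > 60%: T_v = 1.781 − 0.933·log₁₀(100 − 85) = 0.68371.
t = T_v·H_d²/c_v = 0.68371×4.8²/7 = 2.25 years.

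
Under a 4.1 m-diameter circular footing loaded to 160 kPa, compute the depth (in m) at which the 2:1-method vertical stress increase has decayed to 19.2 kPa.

z ≈ 7.74 m

2:1 spreading — at depth z the loaded area has grown by z in each plan dimension:
qD²/(D+z)² = Δσ_z ⇒ z = D(√(q/Δσ_z) − 1) = 4.1×(√(160/19.2) − 1) = 7.736 m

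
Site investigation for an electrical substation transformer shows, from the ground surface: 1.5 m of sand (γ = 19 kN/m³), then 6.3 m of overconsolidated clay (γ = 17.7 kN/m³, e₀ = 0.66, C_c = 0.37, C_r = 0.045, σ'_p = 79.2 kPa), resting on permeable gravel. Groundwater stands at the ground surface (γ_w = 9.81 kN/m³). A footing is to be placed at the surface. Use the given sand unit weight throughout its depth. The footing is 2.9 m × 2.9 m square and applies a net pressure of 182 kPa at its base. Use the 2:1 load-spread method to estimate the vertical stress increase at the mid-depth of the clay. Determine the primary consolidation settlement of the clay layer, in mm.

Mid-depth of clay below the ground surface: z = 1.5 + 6.3/2 = 4.65 m.
Total vertical stress at mid-clay: σ_v = 19×1.5 + 17.7×3.15 = 84.255 kPa.
Pore pressure: u = 9.81×(4.65 − 0) = 45.617 kPa.
Initial effective stress: σ'_0 = σ_v − u = 84.255 − 45.617 = 38.638 kPa.
Stress increase at mid-clay by the 2:1 spreading method:
Δσ = qBL/((B+z)(L+z)) = 182×2.9×2.9/((2.9+4.65)(2.9+4.65)) = 26.852 kPa
Final effective stress: σ'_f = 38.638 + 26.852 = 65.49 kPa.
σ'_f = 65.49 ≤ σ'_p = 79.2 kPa, so the clay remains overconsolidated and only the recompression index applies:
S_c = C_r·H/(1+e₀)·log₁₀(σ'_f/σ'_0) = 0.045×6.3/1.66×log₁₀(65.49/38.638)
    = 0.17078 × 0.22916 = 0.03914 m

S_c ≈ 39.1 mm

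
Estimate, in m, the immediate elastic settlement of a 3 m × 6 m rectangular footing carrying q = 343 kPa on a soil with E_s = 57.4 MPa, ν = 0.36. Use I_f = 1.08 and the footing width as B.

Immediate (elastic) settlement: S_e = q·B·(1−ν²)/E_s · I_f.
E_s = 57.4 MPa = 57400 kPa.
S_e = 343 × 3 × (1 − 0.36²) / 57400 × 1.08
    = 343 × 3 × 0.8704 / 57400 × 1.08
    = 0.01685 m

S_e ≈ 0.0169 m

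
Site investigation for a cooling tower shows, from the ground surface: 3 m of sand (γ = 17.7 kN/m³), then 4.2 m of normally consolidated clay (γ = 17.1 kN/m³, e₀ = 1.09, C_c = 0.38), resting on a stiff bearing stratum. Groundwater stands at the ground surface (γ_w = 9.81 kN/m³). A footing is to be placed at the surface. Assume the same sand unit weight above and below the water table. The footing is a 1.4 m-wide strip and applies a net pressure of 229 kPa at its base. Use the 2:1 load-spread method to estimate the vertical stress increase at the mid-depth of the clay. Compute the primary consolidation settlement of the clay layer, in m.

Mid-depth of clay below the ground surface: z = 3 + 4.2/2 = 5.1 m.
Total vertical stress at mid-clay: σ_v = 17.7×3 + 17.1×2.1 = 89.01 kPa.
Pore pressure: u = 9.81×(5.1 − 0) = 50.031 kPa.
Initial effective stress: σ'_0 = σ_v − u = 89.01 − 50.031 = 38.979 kPa.
Stress increase at mid-clay by the 2:1 spreading method:
Δσ = qB/(B+z) = 229×1.4/(1.4+5.1) = 49.323 kPa
Final effective stress: σ'_f = σ'_0 + Δσ = 38.979 + 49.323 = 88.302 kPa.
Normally consolidated clay, so the full stress increment lies on the virgin compression line:
S_c = C_c·H/(1+e₀)·log₁₀(σ'_f/σ'_0) = 0.38×4.2/(1+1.09)×log₁₀(88.302/38.979)
    = 0.76364 × 0.35514 = 0.2712 m

S_c ≈ 0.271 m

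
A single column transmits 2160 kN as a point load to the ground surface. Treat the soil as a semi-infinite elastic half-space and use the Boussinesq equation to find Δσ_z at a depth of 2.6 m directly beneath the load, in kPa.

Δσ_z ≈ 153 kPa

Boussinesq vertical stress below a point load on an elastic half-space:
Δσ_z = 3P/(2πz²) · [1 + (r/z)²]^(−5/2)
r/z = 0/2.6 = 0; [1+(r/z)²]^(−5/2) = 1.
Δσ_z = 3×2160/(2π×2.6²) × 1 = 152.56 × 1 = 152.6 kPa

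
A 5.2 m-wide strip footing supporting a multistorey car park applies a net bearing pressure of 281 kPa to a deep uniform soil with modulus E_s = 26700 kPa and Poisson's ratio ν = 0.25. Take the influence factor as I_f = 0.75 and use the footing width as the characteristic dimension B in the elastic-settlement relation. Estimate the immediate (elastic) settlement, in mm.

Immediate (elastic) settlement: S_e = q·B·(1−ν²)/E_s · I_f.
S_e = 281 × 5.2 × (1 − 0.25²) / 26700 × 0.75
    = 281 × 5.2 × 0.9375 / 26700 × 0.75
    = 0.03848 m = 38.48 mm

S_e ≈ 38.5 mm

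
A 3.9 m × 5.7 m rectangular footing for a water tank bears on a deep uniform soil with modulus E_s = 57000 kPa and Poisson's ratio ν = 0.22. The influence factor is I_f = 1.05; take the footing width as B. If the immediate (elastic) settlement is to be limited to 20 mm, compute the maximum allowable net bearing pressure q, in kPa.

S_e = q·B·(1−ν²)/E_s · I_f  ⇒  q = S_e·E_s / (B·(1−ν²)·I_f).
q = 0.02 × 57000 / (3.9 × 0.9516 × 1.05) = 292.5 kPa

q ≈ 293 kPa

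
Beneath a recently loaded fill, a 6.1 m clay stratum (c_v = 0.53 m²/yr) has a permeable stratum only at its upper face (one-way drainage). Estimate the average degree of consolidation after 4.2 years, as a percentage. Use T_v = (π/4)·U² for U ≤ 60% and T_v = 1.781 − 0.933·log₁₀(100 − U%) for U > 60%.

Drainage path length: H_d = H = 6.1 m (single drainage).
T_v = c_v·t/H_d² = 0.53×4.2/6.1² = 0.059823.
T_v = 0.059823 corresponds to the U ≤ 60% branch:
U = √(4T_v/π) = 0.276

U ≈ 27.6 %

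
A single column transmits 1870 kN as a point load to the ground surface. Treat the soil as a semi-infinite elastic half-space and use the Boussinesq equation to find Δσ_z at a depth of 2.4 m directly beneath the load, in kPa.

Boussinesq vertical stress below a point load on an elastic half-space:
Δσ_z = 3P/(2πz²) · [1 + (r/z)²]^(−5/2)
r/z = 0/2.4 = 0; [1+(r/z)²]^(−5/2) = 1.
Δσ_z = 3×1870/(2π×2.4²) × 1 = 155.01 × 1 = 155 kPa

Δσ_z ≈ 155 kPa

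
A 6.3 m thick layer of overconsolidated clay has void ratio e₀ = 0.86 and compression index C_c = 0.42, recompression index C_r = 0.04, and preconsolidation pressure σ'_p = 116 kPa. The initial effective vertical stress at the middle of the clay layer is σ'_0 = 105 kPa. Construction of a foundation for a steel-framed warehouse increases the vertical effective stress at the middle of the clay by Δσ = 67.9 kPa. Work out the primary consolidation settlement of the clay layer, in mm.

S_c ≈ 252 mm

Final effective stress: σ'_f = 105 + 67.9 = 172.9 kPa.
σ'_f = 172.9 > σ'_p = 116 kPa, so the stress path crosses the preconsolidation pressure — recompression up to σ'_p, then virgin compression beyond:
S_c = H/(1+e₀)·[C_r·log₁₀(σ'_p/σ'_0) + C_c·log₁₀(σ'_f/σ'_p)]
    = 6.3/1.86 × [0.04×log₁₀(116/105) + 0.42×log₁₀(172.9/116)]
    = 3.3871 × [0.0017307 + 0.072802] = 0.2524 m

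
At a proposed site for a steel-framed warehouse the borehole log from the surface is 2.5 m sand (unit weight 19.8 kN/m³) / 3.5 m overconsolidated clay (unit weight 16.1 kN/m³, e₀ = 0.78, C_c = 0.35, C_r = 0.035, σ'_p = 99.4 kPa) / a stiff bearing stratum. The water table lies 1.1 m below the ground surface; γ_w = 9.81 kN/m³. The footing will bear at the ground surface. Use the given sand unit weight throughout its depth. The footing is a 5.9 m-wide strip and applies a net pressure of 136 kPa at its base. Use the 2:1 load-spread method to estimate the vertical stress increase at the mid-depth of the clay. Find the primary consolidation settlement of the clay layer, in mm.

Mid-depth of clay below the ground surface: z = 2.5 + 3.5/2 = 4.25 m.
Total vertical stress at mid-clay: σ_v = 19.8×2.5 + 16.1×1.75 = 77.675 kPa.
Pore pressure: u = 9.81×(4.25 − 1.1) = 30.902 kPa.
Initial effective stress: σ'_0 = σ_v − u = 77.675 − 30.902 = 46.773 kPa.
Stress increase at mid-clay by the 2:1 spreading method:
Δσ = qB/(B+z) = 136×5.9/(5.9+4.25) = 79.054 kPa
Final effective stress: σ'_f = 46.773 + 79.054 = 125.83 kPa.
σ'_f = 125.83 > σ'_p = 99.4 kPa, so the stress path crosses the preconsolidation pressure — recompression up to σ'_p, then virgin compression beyond:
S_c = H/(1+e₀)·[C_r·log₁₀(σ'_p/σ'_0) + C_c·log₁₀(σ'_f/σ'_p)]
    = 3.5/1.78 × [0.035×log₁₀(99.4/46.773) + 0.35×log₁₀(125.83/99.4)]
    = 1.9663 × [0.011459 + 0.035839] = 0.093 m

S_c ≈ 93 mm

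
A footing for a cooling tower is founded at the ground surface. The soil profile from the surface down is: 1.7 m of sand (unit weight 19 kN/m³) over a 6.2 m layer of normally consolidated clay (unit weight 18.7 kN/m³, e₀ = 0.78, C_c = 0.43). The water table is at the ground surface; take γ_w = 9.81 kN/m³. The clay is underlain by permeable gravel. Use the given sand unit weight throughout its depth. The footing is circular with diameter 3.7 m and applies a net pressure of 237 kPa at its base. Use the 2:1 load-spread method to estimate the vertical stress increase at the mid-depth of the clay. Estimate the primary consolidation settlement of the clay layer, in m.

S_c ≈ 0.464 m

Mid-depth of clay below the ground surface: z = 1.7 + 6.2/2 = 4.8 m.
Total vertical stress at mid-clay: σ_v = 19×1.7 + 18.7×3.1 = 90.27 kPa.
Pore pressure: u = 9.81×(4.8 − 0) = 47.088 kPa.
Initial effective stress: σ'_0 = σ_v − u = 90.27 − 47.088 = 43.182 kPa.
Stress increase at mid-clay by the 2:1 spreading method:
Δσ ≈ qD²/(D+z)² = 237×3.7²/(3.7+4.8)² = 44.907 kPa
Final effective stress: σ'_f = σ'_0 + Δσ = 43.182 + 44.907 = 88.089 kPa.
Normally consolidated clay, so the full stress increment lies on the virgin compression line:
S_c = C_c·H/(1+e₀)·log₁₀(σ'_f/σ'_0) = 0.43×6.2/(1+0.78)×log₁₀(88.089/43.182)
    = 1.4978 × 0.30962 = 0.4637 m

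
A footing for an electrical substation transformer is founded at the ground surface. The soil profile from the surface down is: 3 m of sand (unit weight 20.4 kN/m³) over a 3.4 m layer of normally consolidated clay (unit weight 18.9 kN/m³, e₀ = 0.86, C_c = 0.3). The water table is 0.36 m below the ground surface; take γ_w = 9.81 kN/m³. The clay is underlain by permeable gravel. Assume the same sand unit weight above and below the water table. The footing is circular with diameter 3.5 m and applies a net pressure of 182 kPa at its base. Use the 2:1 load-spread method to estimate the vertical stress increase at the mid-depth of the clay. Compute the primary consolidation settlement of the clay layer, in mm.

Mid-depth of clay below the ground surface: z = 3 + 3.4/2 = 4.7 m.
Total vertical stress at mid-clay: σ_v = 20.4×3 + 18.9×1.7 = 93.33 kPa.
Pore pressure: u = 9.81×(4.7 − 0.36) = 42.575 kPa.
Initial effective stress: σ'_0 = σ_v − u = 93.33 − 42.575 = 50.755 kPa.
Stress increase at mid-clay by the 2:1 spreading method:
Δσ ≈ qD²/(D+z)² = 182×3.5²/(3.5+4.7)² = 33.157 kPa
Final effective stress: σ'_f = σ'_0 + Δσ = 50.755 + 33.157 = 83.912 kPa.
Normally consolidated clay, so the full stress increment lies on the virgin compression line:
S_c = C_c·H/(1+e₀)·log₁₀(σ'_f/σ'_0) = 0.3×3.4/(1+0.86)×log₁₀(83.912/50.755)
    = 0.54839 × 0.21835 = 0.1197 m

S_c ≈ 120 mm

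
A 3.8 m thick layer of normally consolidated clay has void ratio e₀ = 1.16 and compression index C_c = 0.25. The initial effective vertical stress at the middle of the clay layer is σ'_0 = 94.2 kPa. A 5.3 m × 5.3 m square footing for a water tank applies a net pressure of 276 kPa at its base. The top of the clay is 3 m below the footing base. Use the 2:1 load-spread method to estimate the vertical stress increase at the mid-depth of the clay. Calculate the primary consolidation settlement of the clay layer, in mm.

S_c ≈ 111 mm

Mid-depth of clay below the footing base: z = 3 + 3.8/2 = 4.9 m.
Stress increase at mid-clay by the 2:1 spreading method:
Δσ = qBL/((B+z)(L+z)) = 276×5.3×5.3/((5.3+4.9)(5.3+4.9)) = 74.518 kPa
Final effective stress: σ'_f = σ'_0 + Δσ = 94.2 + 74.518 = 168.72 kPa.
Normally consolidated clay, so the full stress increment lies on the virgin compression line:
S_c = C_c·H/(1+e₀)·log₁₀(σ'_f/σ'_0) = 0.25×3.8/(1+1.16)×log₁₀(168.72/94.2)
    = 0.43981 × 0.25312 = 0.1113 m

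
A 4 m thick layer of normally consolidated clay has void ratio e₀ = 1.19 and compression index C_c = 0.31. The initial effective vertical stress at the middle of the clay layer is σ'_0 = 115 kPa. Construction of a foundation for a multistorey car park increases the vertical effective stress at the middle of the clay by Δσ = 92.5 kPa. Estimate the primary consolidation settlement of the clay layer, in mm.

S_c ≈ 145 mm

Final effective stress: σ'_f = σ'_0 + Δσ = 115 + 92.5 = 207.5 kPa.
Normally consolidated clay, so the full stress increment lies on the virgin compression line:
S_c = C_c·H/(1+e₀)·log₁₀(σ'_f/σ'_0) = 0.31×4/(1+1.19)×log₁₀(207.5/115)
    = 0.56621 × 0.25632 = 0.1451 m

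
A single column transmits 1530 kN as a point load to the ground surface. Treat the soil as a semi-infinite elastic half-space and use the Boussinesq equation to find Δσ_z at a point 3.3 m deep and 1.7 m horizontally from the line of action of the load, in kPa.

Boussinesq vertical stress below a point load on an elastic half-space:
Δσ_z = 3P/(2πz²) · [1 + (r/z)²]^(−5/2)
r/z = 1.7/3.3 = 0.51515; [1+(r/z)²]^(−5/2) = 0.5552.
Δσ_z = 3×1530/(2π×3.3²) × 0.5552 = 67.082 × 0.5552 = 37.24 kPa

Δσ_z ≈ 37.2 kPa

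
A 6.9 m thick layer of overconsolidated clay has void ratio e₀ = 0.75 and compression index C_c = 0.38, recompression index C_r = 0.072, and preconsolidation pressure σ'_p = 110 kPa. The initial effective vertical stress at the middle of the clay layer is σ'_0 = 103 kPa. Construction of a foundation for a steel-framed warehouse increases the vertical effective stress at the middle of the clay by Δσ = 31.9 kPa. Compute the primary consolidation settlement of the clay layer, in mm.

Final effective stress: σ'_f = 103 + 31.9 = 134.9 kPa.
σ'_f = 134.9 > σ'_p = 110 kPa, so the stress path crosses the preconsolidation pressure — recompression up to σ'_p, then virgin compression beyond:
S_c = H/(1+e₀)·[C_r·log₁₀(σ'_p/σ'_0) + C_c·log₁₀(σ'_f/σ'_p)]
    = 6.9/1.75 × [0.072×log₁₀(110/103) + 0.38×log₁₀(134.9/110)]
    = 3.9429 × [0.002056 + 0.033675] = 0.1409 m

S_c ≈ 141 mm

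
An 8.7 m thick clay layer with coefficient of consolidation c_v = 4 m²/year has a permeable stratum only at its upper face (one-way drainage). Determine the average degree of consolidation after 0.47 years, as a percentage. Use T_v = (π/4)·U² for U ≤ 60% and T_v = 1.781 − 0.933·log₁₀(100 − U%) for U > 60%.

Drainage path length: H_d = H = 8.7 m (single drainage).
T_v = c_v·t/H_d² = 4×0.47/8.7² = 0.024838.
T_v = 0.024838 corresponds to the U ≤ 60% branch:
U = √(4T_v/π) = 0.1778

U ≈ 17.8 %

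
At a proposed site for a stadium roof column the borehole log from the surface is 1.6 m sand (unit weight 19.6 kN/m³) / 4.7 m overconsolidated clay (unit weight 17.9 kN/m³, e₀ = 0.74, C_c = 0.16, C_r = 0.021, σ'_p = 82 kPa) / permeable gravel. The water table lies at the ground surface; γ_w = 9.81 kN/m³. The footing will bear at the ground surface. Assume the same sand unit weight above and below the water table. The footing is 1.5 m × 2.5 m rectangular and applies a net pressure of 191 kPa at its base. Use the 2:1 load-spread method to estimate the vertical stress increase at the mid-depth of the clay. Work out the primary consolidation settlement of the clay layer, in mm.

Mid-depth of clay below the ground surface: z = 1.6 + 4.7/2 = 3.95 m.
Total vertical stress at mid-clay: σ_v = 19.6×1.6 + 17.9×2.35 = 73.425 kPa.
Pore pressure: u = 9.81×(3.95 − 0) = 38.75 kPa.
Initial effective stress: σ'_0 = σ_v − u = 73.425 − 38.75 = 34.675 kPa.
Stress increase at mid-clay by the 2:1 spreading method:
Δσ = qBL/((B+z)(L+z)) = 191×1.5×2.5/((1.5+3.95)(2.5+3.95)) = 20.376 kPa
Final effective stress: σ'_f = 34.675 + 20.376 = 55.051 kPa.
σ'_f = 55.051 ≤ σ'_p = 82 kPa, so the clay remains overconsolidated and only the recompression index applies:
S_c = C_r·H/(1+e₀)·log₁₀(σ'_f/σ'_0) = 0.021×4.7/1.74×log₁₀(55.051/34.675)
    = 0.056723 × 0.20075 = 0.01139 m

S_c ≈ 11.4 mm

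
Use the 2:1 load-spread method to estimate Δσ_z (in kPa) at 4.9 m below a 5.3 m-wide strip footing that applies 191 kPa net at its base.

Δσ_z ≈ 99.2 kPa

By the 2:1 method the load spreads at 1 horizontal : 2 vertical, so at depth z the loaded area has grown by z in each plan dimension:
Δσ = qB/(B+z) = 191×5.3/(5.3+4.9) = 99.245 kPa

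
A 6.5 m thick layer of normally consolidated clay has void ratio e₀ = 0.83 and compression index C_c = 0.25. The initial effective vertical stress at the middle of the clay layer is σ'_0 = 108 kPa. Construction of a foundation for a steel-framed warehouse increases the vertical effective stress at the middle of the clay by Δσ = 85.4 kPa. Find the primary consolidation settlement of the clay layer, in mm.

Final effective stress: σ'_f = σ'_0 + Δσ = 108 + 85.4 = 193.4 kPa.
Normally consolidated clay, so the full stress increment lies on the virgin compression line:
S_c = C_c·H/(1+e₀)·log₁₀(σ'_f/σ'_0) = 0.25×6.5/(1+0.83)×log₁₀(193.4/108)
    = 0.88798 × 0.25303 = 0.2247 m

S_c ≈ 225 mm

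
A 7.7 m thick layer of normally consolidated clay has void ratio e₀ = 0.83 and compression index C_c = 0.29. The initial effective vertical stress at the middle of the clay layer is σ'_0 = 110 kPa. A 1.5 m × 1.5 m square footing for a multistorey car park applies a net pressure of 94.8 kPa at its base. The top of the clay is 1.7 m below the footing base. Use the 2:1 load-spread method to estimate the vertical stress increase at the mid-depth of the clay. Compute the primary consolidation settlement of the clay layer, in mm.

S_c ≈ 20.3 mm

Mid-depth of clay below the footing base: z = 1.7 + 7.7/2 = 5.55 m.
Stress increase at mid-clay by the 2:1 spreading method:
Δσ = qBL/((B+z)(L+z)) = 94.8×1.5×1.5/((1.5+5.55)(1.5+5.55)) = 4.2915 kPa
Final effective stress: σ'_f = σ'_0 + Δσ = 110 + 4.2915 = 114.29 kPa.
Normally consolidated clay, so the full stress increment lies on the virgin compression line:
S_c = C_c·H/(1+e₀)·log₁₀(σ'_f/σ'_0) = 0.29×7.7/(1+0.83)×log₁₀(114.29/110)
    = 1.2202 × 0.016616 = 0.02027 m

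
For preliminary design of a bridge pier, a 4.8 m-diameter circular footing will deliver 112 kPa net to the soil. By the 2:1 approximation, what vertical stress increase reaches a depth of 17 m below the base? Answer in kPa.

By the 2:1 method the load spreads at 1 horizontal : 2 vertical, so at depth z the loaded area has grown by z in each plan dimension:
Δσ ≈ qD²/(D+z)² = 112×4.8²/(4.8+17)² = 5.4298 kPa

Δσ_z ≈ 5.43 kPa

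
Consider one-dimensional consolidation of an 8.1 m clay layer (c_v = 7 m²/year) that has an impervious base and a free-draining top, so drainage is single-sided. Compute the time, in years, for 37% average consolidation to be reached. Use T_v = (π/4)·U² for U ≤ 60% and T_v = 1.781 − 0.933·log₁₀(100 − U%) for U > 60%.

t ≈ 1.01 years

Drainage path length: H_d = H = 8.1 m (single drainage).
U ≤ 60%: T_v = (π/4)·U² = (π/4)×0.37² = 0.10752.
t = T_v·H_d²/c_v = 0.10752×8.1²/7 = 1.008 years.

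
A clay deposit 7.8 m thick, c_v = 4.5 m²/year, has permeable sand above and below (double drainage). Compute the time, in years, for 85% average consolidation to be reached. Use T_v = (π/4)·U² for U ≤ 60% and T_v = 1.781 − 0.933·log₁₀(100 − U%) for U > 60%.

t ≈ 2.31 years

Drainage path length: H_d = H/2 = 3.9 m (double drainage).
U > 60%: T_v = 1.781 − 0.933·log₁₀(100 − 85) = 0.68371.
t = T_v·H_d²/c_v = 0.68371×3.9²/4.5 = 2.311 years.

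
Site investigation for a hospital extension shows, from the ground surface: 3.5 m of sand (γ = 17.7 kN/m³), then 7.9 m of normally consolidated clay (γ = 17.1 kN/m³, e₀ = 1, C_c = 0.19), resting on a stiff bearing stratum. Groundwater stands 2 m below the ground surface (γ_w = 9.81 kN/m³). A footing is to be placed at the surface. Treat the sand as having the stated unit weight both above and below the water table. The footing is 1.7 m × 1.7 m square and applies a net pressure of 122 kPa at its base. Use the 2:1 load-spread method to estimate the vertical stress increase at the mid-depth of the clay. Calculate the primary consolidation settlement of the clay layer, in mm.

Mid-depth of clay below the ground surface: z = 3.5 + 7.9/2 = 7.45 m.
Total vertical stress at mid-clay: σ_v = 17.7×3.5 + 17.1×3.95 = 129.5 kPa.
Pore pressure: u = 9.81×(7.45 − 2) = 53.465 kPa.
Initial effective stress: σ'_0 = σ_v − u = 129.5 − 53.465 = 76.035 kPa.
Stress increase at mid-clay by the 2:1 spreading method:
Δσ = qBL/((B+z)(L+z)) = 122×1.7×1.7/((1.7+7.45)(1.7+7.45)) = 4.2113 kPa
Final effective stress: σ'_f = σ'_0 + Δσ = 76.035 + 4.2113 = 80.246 kPa.
Normally consolidated clay, so the full stress increment lies on the virgin compression line:
S_c = C_c·H/(1+e₀)·log₁₀(σ'_f/σ'_0) = 0.19×7.9/(1+1)×log₁₀(80.246/76.035)
    = 0.7505 × 0.02341 = 0.01757 m

S_c ≈ 17.6 mm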